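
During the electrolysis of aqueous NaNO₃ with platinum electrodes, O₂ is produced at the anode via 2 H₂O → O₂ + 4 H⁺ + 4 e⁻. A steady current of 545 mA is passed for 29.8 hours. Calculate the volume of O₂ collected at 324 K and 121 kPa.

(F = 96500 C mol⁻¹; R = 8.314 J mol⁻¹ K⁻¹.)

Q = I·t = 0.5450 A × 107280 s = 58470 C.
n(e⁻) = Q/F = 58470 / 96500 = 0.6059 mol.
4 electrons are transferred per O₂ molecule, so n(O₂) = 0.6059 / 4 = 0.1515 mol.
V = nRT/P = (0.1515 × 8.314 × 324) / (121 × 10³ Pa) = 0.00337 m³ = 3.37 L.

3.37 L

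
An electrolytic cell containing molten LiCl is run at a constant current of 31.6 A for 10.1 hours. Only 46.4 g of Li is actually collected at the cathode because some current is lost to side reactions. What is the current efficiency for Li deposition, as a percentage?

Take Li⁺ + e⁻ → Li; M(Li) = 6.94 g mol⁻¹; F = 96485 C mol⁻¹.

Q = I·t = 31.60 × 36360 = 1149000 C; n(e⁻) = 1149000/96485 = 11.91 mol.
Theoretical n(Li) = n(e⁻)/1 = 11.91 mol, i.e. m_theo = 11.91 × 6.94 = 82.64 g.
Efficiency = m_actual / m_theo = 46.4 / 82.64 = 56.1 %.

56.1 %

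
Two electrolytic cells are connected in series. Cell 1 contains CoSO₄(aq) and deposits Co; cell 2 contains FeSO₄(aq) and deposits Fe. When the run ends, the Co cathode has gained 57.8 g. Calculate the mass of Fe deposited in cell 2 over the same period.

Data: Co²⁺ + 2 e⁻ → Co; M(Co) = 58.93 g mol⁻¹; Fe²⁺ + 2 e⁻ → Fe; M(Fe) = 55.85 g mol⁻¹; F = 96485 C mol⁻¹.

n(Co) = 57.8 / 58.93 = 0.9808 mol.
Since Co²⁺ + 2 e⁻ → Co, n(e⁻) passed = 2 × 0.9808 = 1.962 mol.
Cells in series carry the same charge, so the same 1.962 mol of electrons passes through cell 2.
Fe²⁺ + 2 e⁻ → Fe, so n(Fe) = 1.962 / 2 = 0.9808 mol.
m(Fe) = 0.9808 × 55.85 = 54.8 g.

54.8 g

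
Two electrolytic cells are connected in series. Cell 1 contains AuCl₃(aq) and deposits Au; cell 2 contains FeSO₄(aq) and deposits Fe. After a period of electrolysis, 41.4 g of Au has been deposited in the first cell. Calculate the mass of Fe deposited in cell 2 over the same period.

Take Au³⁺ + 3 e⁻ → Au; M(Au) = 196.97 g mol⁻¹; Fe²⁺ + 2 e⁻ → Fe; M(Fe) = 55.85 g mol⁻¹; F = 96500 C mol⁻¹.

n(Au) = 41.4 / 196.97 = 0.2102 mol.
Since Au³⁺ + 3 e⁻ → Au, n(e⁻) passed = 3 × 0.2102 = 0.6306 mol.
Cells in series carry the same charge, so the same 0.6306 mol of electrons passes through cell 2.
Fe²⁺ + 2 e⁻ → Fe, so n(Fe) = 0.6306 / 2 = 0.3153 mol.
m(Fe) = 0.3153 × 55.85 = 17.6 g.

17.6 g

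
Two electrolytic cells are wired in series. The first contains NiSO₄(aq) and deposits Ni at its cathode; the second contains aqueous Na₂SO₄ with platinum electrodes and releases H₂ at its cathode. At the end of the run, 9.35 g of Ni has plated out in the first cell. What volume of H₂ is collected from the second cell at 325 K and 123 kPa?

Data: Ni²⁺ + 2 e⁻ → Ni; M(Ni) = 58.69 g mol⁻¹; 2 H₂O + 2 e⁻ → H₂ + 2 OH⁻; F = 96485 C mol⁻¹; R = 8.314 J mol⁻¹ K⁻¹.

3.50 L

n(Ni) = 9.35 / 58.69 = 0.1593 mol, so n(e⁻) = 2 × 0.1593 = 0.3186 mol.
The cells are in series, so the same 0.3186 mol of electrons passes through the second cell.
2 H₂O + 2 e⁻ → H₂ + 2 OH⁻ — 2 mol e⁻ per mol H₂, so n(H₂) = 0.3186/2 = 0.1593 mol.
V = nRT/P = (0.1593 × 8.314 × 325) / (123 × 10³) = 0.00350 m³ = 3.50 L.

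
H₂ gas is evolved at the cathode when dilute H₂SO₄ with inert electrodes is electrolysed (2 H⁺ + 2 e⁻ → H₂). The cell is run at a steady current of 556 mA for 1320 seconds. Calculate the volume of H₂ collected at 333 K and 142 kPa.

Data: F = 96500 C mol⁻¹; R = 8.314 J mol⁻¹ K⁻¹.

Q = I·t = 0.5560 A × 1320.0 s = 733.9 C.
n(e⁻) = Q/F = 733.9 / 96500 = 0.007605 mol.
2 electrons are transferred per H₂ molecule, so n(H₂) = 0.007605 / 2 = 0.003803 mol.
V = nRT/P = (0.003803 × 8.314 × 333) / (142 × 10³ Pa) = 7.41 × 10⁻⁵ m³ = 0.0741 L.

0.0741 L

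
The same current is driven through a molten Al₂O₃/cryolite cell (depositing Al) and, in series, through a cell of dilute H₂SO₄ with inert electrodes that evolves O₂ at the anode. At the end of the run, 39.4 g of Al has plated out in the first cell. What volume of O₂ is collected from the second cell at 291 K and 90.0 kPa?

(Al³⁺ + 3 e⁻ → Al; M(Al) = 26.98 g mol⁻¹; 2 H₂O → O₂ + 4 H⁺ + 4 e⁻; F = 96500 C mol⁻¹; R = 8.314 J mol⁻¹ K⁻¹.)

n(Al) = 39.4 / 26.98 = 1.460 mol, so n(e⁻) = 3 × 1.460 = 4.381 mol.
The cells are in series, so the same 4.381 mol of electrons passes through the second cell.
2 H₂O → O₂ + 4 H⁺ + 4 e⁻ — 4 mol e⁻ per mol O₂, so n(O₂) = 4.381/4 = 1.095 mol.
V = nRT/P = (1.095 × 8.314 × 291) / (90.0 × 10³) = 0.0294 m³ = 29.4 L.

29.4 L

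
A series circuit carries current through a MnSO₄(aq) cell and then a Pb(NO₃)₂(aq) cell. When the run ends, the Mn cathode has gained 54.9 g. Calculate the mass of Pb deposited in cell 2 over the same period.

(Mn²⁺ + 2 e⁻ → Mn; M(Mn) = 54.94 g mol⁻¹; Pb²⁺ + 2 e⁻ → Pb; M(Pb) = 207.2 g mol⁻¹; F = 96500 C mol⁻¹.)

207 g

n(Mn) = 54.9 / 54.94 = 0.9993 mol.
Since Mn²⁺ + 2 e⁻ → Mn, n(e⁻) passed = 2 × 0.9993 = 1.999 mol.
Cells in series carry the same charge, so the same 1.999 mol of electrons passes through cell 2.
Pb²⁺ + 2 e⁻ → Pb, so n(Pb) = 1.999 / 2 = 0.9993 mol.
m(Pb) = 0.9993 × 207.2 = 207 g.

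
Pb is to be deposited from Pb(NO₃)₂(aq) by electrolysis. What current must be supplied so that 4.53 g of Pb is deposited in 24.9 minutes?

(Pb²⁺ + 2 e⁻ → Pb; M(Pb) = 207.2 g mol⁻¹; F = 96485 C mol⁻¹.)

2.82 A

n(Pb) = 4.53 / 207.2 = 0.02186 mol.
n(e⁻) = 2 × 0.02186 = 0.04373 mol.
Q = n(e⁻)·F = 0.04373 × 96485 = 4219 C.
I = Q/t = 4219 / 1494.0 s = 2.82 A.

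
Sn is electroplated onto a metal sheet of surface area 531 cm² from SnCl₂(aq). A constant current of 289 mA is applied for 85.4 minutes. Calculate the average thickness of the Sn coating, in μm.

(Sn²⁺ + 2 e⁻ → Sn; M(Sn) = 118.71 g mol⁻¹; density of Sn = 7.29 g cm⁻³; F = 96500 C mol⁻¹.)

Q = I·t = 0.2890 × 5124.0 = 1481 C; n(e⁻) = 0.01535 mol.
n(Sn) = n(e⁻)/2 = 0.007673 mol, so m = 0.007673 × 118.71 = 0.9108 g.
Volume = m/ρ = 0.9108 / 7.29 = 0.1249 cm³.
Thickness = V/A = 0.1249 / 531 = 2.35 × 10⁻⁴ cm = 2.35 μm.

2.35 μm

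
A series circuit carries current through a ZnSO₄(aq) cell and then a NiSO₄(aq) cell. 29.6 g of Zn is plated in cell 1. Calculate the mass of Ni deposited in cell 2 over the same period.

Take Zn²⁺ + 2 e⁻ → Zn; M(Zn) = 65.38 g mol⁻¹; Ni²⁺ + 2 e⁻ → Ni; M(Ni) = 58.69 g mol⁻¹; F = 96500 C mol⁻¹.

26.6 g

n(Zn) = 29.6 / 65.38 = 0.4527 mol.
Since Zn²⁺ + 2 e⁻ → Zn, n(e⁻) passed = 2 × 0.4527 = 0.9055 mol.
Cells in series carry the same charge, so the same 0.9055 mol of electrons passes through cell 2.
Ni²⁺ + 2 e⁻ → Ni, so n(Ni) = 0.9055 / 2 = 0.4527 mol.
m(Ni) = 0.4527 × 58.69 = 26.6 g.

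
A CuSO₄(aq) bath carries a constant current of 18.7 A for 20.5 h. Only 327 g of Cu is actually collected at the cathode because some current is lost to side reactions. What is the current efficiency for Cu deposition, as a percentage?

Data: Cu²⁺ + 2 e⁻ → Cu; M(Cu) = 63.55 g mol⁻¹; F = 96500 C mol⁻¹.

72.0 %

Q = I·t = 18.70 × 73800 = 1380000 C; n(e⁻) = 1380000/96500 = 14.30 mol.
Theoretical n(Cu) = n(e⁻)/2 = 7.151 mol, i.e. m_theo = 7.151 × 63.55 = 454.4 g.
Efficiency = m_actual / m_theo = 327 / 454.4 = 72.0 %.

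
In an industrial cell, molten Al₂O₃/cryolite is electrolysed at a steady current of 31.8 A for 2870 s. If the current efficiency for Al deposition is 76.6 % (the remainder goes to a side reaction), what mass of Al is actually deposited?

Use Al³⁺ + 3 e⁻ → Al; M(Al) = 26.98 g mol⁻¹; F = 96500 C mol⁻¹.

6.52 g

Q = I·t = 31.80 × 2870.0 = 91270 C.
n(e⁻) = 91270/96500 = 0.9458 mol; theoretically n(Al) = 0.9458/3 = 0.3153 mol, m_theo = 8.506 g.
At 76.6 % efficiency, m_actual = 0.766 × 8.506 = 6.52 g.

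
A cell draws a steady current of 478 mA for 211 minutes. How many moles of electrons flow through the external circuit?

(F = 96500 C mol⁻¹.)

Q = I·t = 0.4780 A × 12660 s = 6051 C.
n(e⁻) = Q/F = 6051 / 96500 = 0.0627 mol.

0.0627 mol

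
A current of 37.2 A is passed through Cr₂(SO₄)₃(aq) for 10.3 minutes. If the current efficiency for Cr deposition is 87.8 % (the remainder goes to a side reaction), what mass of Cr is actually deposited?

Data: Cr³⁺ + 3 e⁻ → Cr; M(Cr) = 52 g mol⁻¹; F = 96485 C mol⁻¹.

3.63 g

Q = I·t = 37.20 × 618.00 = 22990 C.
n(e⁻) = 22990/96485 = 0.2383 mol; theoretically n(Cr) = 0.2383/3 = 0.07942 mol, m_theo = 4.130 g.
At 87.8 % efficiency, m_actual = 0.878 × 4.130 = 3.63 g.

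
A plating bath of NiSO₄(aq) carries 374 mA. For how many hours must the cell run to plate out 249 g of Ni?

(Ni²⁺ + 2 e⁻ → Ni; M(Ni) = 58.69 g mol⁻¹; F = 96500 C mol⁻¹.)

n(Ni) = m/M = 249 / 58.69 = 4.243 mol.
Each Ni atom requires 2 electrons, so n(e⁻) = 2 × 4.243 = 8.485 mol.
Q = n(e⁻)·F = 8.485 × 96500 = 818800 C.
t = Q/I = 818800 / 0.3740 A = 2189000 s = 608 h.

608 h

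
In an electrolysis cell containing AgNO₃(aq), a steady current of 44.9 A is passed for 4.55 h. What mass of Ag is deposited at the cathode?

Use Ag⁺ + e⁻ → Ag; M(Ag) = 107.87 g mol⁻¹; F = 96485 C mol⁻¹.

822 g

Q = I·t = 44.90 A × 16380 s = 735500 C.
n(e⁻) = Q/F = 735500 / 96485 = 7.623 mol.
Ag⁺ + e⁻ → Ag, so n(Ag) = n(e⁻)/1 = 7.623 mol.
m = n·M = 7.623 × 107.87 = 822 g.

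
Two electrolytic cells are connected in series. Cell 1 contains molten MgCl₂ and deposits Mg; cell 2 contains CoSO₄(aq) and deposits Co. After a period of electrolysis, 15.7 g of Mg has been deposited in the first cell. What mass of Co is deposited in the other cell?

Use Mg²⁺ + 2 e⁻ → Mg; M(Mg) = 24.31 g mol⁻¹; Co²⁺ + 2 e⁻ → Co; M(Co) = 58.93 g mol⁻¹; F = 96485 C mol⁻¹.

38.1 g

n(Mg) = 15.7 / 24.31 = 0.6458 mol.
Since Mg²⁺ + 2 e⁻ → Mg, n(e⁻) passed = 2 × 0.6458 = 1.292 mol.
Cells in series carry the same charge, so the same 1.292 mol of electrons passes through cell 2.
Co²⁺ + 2 e⁻ → Co, so n(Co) = 1.292 / 2 = 0.6458 mol.
m(Co) = 0.6458 × 58.93 = 38.1 g.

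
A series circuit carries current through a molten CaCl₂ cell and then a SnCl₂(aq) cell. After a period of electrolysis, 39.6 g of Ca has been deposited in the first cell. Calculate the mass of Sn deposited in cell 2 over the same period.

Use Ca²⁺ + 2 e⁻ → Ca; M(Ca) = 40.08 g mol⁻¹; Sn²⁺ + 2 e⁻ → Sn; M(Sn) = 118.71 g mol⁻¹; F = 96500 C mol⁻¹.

117 g

n(Ca) = 39.6 / 40.08 = 0.9880 mol.
Since Ca²⁺ + 2 e⁻ → Ca, n(e⁻) passed = 2 × 0.9880 = 1.976 mol.
Cells in series carry the same charge, so the same 1.976 mol of electrons passes through cell 2.
Sn²⁺ + 2 e⁻ → Sn, so n(Sn) = 1.976 / 2 = 0.9880 mol.
m(Sn) = 0.9880 × 118.71 = 117 g.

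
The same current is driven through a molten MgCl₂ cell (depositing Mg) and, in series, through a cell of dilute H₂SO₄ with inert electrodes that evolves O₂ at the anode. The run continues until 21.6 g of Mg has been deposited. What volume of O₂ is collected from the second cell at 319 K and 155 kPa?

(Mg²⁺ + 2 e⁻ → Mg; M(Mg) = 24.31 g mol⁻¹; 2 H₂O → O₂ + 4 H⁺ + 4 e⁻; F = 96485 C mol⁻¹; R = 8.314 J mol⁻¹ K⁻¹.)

7.60 L

n(Mg) = 21.6 / 24.31 = 0.8885 mol, so n(e⁻) = 2 × 0.8885 = 1.777 mol.
The cells are in series, so the same 1.777 mol of electrons passes through the second cell.
2 H₂O → O₂ + 4 H⁺ + 4 e⁻ — 4 mol e⁻ per mol O₂, so n(O₂) = 1.777/4 = 0.4443 mol.
V = nRT/P = (0.4443 × 8.314 × 319) / (155 × 10³) = 0.00760 m³ = 7.60 L.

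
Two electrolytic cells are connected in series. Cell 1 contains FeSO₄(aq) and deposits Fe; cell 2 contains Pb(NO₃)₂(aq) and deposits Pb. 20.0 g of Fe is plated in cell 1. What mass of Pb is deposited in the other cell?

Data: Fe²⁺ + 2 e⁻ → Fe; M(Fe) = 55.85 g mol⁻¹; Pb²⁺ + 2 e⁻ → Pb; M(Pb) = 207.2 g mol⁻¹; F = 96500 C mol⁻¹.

n(Fe) = 20.0 / 55.85 = 0.3581 mol.
Since Fe²⁺ + 2 e⁻ → Fe, n(e⁻) passed = 2 × 0.3581 = 0.7162 mol.
Cells in series carry the same charge, so the same 0.7162 mol of electrons passes through cell 2.
Pb²⁺ + 2 e⁻ → Pb, so n(Pb) = 0.7162 / 2 = 0.3581 mol.
m(Pb) = 0.3581 × 207.2 = 74.2 g.

74.2 g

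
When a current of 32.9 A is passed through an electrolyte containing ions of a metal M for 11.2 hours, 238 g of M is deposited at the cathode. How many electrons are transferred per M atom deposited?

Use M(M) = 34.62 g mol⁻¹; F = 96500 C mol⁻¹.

Q = I·t = 32.90 A × 40320 s = 1327000 C, so n(e⁻) = 1327000/96500 = 13.75 mol.
n(M) deposited = 238 / 34.62 = 6.875 mol.
Electrons per atom = n(e⁻)/n(M) = 13.75 / 6.875 = 2.00 ≈ 2, so the ion is M²⁺.

2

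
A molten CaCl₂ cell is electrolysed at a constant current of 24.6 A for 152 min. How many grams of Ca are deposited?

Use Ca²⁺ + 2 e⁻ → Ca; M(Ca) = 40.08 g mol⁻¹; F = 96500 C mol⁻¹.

Q = I·t = 24.60 A × 9120.0 s = 224400 C.
n(e⁻) = Q/F = 224400 / 96500 = 2.325 mol.
Ca²⁺ + 2 e⁻ → Ca, so n(Ca) = n(e⁻)/2 = 1.162 mol.
m = n·M = 1.162 × 40.08 = 46.6 g.

46.6 g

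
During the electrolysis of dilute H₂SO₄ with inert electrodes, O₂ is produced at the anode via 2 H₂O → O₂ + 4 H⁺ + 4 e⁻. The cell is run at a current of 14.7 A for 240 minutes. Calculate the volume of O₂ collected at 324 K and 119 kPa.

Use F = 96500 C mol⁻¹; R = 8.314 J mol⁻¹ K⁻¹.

Q = I·t = 14.70 A × 14400 s = 211700 C.
n(e⁻) = Q/F = 211700 / 96500 = 2.194 mol.
4 electrons are transferred per O₂ molecule, so n(O₂) = 2.194 / 4 = 0.5484 mol.
V = nRT/P = (0.5484 × 8.314 × 324) / (119 × 10³ Pa) = 0.0124 m³ = 12.4 L.

12.4 L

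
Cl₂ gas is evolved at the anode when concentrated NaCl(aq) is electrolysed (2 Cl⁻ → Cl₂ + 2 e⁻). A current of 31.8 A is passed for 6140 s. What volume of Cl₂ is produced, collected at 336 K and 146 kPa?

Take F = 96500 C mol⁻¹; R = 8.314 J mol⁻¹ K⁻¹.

Q = I·t = 31.80 A × 6140.0 s = 195300 C.
n(e⁻) = Q/F = 195300 / 96500 = 2.023 mol.
2 electrons are transferred per Cl₂ molecule, so n(Cl₂) = 2.023 / 2 = 1.012 mol.
V = nRT/P = (1.012 × 8.314 × 336) / (146 × 10³ Pa) = 0.0194 m³ = 19.4 L.

19.4 L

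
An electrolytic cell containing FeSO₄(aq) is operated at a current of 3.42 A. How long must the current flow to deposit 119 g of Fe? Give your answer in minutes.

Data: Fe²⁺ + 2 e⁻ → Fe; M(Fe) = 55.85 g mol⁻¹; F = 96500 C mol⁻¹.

2000 min

n(Fe) = m/M = 119 / 55.85 = 2.131 mol.
Each Fe atom requires 2 electrons, so n(e⁻) = 2 × 2.131 = 4.261 mol.
Q = n(e⁻)·F = 4.261 × 96500 = 411200 C.
t = Q/I = 411200 / 3.420 A = 120200 s = 2000 min.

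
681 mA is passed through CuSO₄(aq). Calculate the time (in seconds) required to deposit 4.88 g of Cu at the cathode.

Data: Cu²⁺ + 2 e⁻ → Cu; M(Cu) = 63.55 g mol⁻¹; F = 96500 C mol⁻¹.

21800 s

n(Cu) = m/M = 4.88 / 63.55 = 0.07679 mol.
Each Cu atom requires 2 electrons, so n(e⁻) = 2 × 0.07679 = 0.1536 mol.
Q = n(e⁻)·F = 0.1536 × 96500 = 14820 C.
t = Q/I = 14820 / 0.6810 A = 21760 s.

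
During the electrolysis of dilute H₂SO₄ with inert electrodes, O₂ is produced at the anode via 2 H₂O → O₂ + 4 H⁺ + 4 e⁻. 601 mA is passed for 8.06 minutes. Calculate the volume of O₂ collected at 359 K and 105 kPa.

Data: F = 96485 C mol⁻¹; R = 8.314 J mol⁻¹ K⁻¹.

Q = I·t = 0.6010 A × 483.60 s = 290.6 C.
n(e⁻) = Q/F = 290.6 / 96485 = 0.003012 mol.
4 electrons are transferred per O₂ molecule, so n(O₂) = 0.003012 / 4 = 0.0007531 mol.
V = nRT/P = (0.0007531 × 8.314 × 359) / (105 × 10³ Pa) = 2.14 × 10⁻⁵ m³ = 0.0214 L.

0.0214 L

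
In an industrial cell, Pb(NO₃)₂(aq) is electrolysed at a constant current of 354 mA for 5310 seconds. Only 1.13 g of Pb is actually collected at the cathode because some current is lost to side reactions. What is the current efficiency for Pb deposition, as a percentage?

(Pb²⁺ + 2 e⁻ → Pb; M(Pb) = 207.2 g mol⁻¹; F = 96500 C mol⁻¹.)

56.0 %

Q = I·t = 0.3540 × 5310.0 = 1880 C; n(e⁻) = 1880/96500 = 0.01948 mol.
Theoretical n(Pb) = n(e⁻)/2 = 0.009740 mol, i.e. m_theo = 0.009740 × 207.2 = 2.018 g.
Efficiency = m_actual / m_theo = 1.13 / 2.018 = 56.0 %.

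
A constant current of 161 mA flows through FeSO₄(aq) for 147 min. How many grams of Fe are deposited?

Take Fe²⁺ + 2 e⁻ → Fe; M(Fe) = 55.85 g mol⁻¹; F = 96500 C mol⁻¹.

0.411 g

Q = I·t = 0.1610 A × 8820.0 s = 1420 C.
n(e⁻) = Q/F = 1420 / 96500 = 0.01472 mol.
Fe²⁺ + 2 e⁻ → Fe, so n(Fe) = n(e⁻)/2 = 0.007358 mol.
m = n·M = 0.007358 × 55.85 = 0.411 g.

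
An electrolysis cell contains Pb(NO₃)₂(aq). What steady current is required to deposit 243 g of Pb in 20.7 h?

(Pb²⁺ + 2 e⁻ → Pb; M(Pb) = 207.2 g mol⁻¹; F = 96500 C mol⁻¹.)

n(Pb) = 243 / 207.2 = 1.173 mol.
n(e⁻) = 2 × 1.173 = 2.346 mol.
Q = n(e⁻)·F = 2.346 × 96500 = 226300 C.
I = Q/t = 226300 / 74520 s = 3.04 A.

3.04 A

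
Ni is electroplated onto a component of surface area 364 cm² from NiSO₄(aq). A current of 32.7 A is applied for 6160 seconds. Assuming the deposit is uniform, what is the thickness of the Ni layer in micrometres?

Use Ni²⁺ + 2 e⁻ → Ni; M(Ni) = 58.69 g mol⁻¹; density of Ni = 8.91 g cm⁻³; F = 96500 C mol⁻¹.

Q = I·t = 32.70 × 6160.0 = 201400 C; n(e⁻) = 2.087 mol.
n(Ni) = n(e⁻)/2 = 1.044 mol, so m = 1.044 × 58.69 = 61.25 g.
Volume = m/ρ = 61.25 / 8.91 = 6.875 cm³.
Thickness = V/A = 6.875 / 364 = 0.0189 cm = 189 μm.

189 μm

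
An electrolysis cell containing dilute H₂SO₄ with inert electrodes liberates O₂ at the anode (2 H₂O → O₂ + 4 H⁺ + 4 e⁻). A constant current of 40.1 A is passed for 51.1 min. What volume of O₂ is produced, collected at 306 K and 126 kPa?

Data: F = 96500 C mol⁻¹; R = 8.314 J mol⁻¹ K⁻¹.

6.43 L

Q = I·t = 40.10 A × 3066.0 s = 122900 C.
n(e⁻) = Q/F = 122900 / 96500 = 1.274 mol.
4 electrons are transferred per O₂ molecule, so n(O₂) = 1.274 / 4 = 0.3185 mol.
V = nRT/P = (0.3185 × 8.314 × 306) / (126 × 10³ Pa) = 0.00643 m³ = 6.43 L.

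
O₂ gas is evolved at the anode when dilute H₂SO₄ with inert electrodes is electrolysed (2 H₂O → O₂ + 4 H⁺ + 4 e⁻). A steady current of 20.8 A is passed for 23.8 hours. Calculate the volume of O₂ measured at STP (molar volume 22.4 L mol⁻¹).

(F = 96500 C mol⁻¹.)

Q = I·t = 20.80 A × 85680 s = 1782000 C.
n(e⁻) = Q/F = 1782000 / 96500 = 18.47 mol.
4 electrons are transferred per O₂ molecule, so n(O₂) = 18.47 / 4 = 4.617 mol.
V = n × V_m = 4.617 × 22.4 = 103 L.

103 L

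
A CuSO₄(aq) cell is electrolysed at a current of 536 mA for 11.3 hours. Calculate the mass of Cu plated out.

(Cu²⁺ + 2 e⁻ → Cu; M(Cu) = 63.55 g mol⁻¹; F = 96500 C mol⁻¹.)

7.18 g

Q = I·t = 0.5360 A × 40680 s = 21800 C.
n(e⁻) = Q/F = 21800 / 96500 = 0.2260 mol.
Cu²⁺ + 2 e⁻ → Cu, so n(Cu) = n(e⁻)/2 = 0.1130 mol.
m = n·M = 0.1130 × 63.55 = 7.18 g.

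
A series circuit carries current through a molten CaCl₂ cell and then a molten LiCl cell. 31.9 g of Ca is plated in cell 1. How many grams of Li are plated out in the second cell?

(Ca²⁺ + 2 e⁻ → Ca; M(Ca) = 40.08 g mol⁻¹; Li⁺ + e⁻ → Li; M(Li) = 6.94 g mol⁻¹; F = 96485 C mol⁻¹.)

11.0 g

n(Ca) = 31.9 / 40.08 = 0.7959 mol.
Since Ca²⁺ + 2 e⁻ → Ca, n(e⁻) passed = 2 × 0.7959 = 1.592 mol.
Cells in series carry the same charge, so the same 1.592 mol of electrons passes through cell 2.
Li⁺ + e⁻ → Li, so n(Li) = 1.592 / 1 = 1.592 mol.
m(Li) = 1.592 × 6.94 = 11.0 g.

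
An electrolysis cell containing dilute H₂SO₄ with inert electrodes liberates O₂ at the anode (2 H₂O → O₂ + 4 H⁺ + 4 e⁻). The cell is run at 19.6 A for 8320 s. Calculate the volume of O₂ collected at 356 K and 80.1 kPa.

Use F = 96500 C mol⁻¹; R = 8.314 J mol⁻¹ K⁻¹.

Q = I·t = 19.60 A × 8320.0 s = 163100 C.
n(e⁻) = Q/F = 163100 / 96500 = 1.690 mol.
4 electrons are transferred per O₂ molecule, so n(O₂) = 1.690 / 4 = 0.4225 mol.
V = nRT/P = (0.4225 × 8.314 × 356) / (80.1 × 10³ Pa) = 0.0156 m³ = 15.6 L.

15.6 L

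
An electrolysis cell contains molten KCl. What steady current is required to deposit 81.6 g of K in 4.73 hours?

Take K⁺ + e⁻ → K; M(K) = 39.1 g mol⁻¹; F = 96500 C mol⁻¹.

n(K) = 81.6 / 39.1 = 2.087 mol.
n(e⁻) = 1 × 2.087 = 2.087 mol.
Q = n(e⁻)·F = 2.087 × 96500 = 201400 C.
I = Q/t = 201400 / 17028 s = 11.8 A.

11.8 A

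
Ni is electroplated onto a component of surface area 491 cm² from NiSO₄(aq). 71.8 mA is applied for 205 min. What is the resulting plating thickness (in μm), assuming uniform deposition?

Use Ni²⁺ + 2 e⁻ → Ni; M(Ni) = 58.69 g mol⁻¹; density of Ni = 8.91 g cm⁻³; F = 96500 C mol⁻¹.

0.614 μm

Q = I·t = 0.07180 × 12300 = 883.1 C; n(e⁻) = 0.009152 mol.
n(Ni) = n(e⁻)/2 = 0.004576 mol, so m = 0.004576 × 58.69 = 0.2686 g.
Volume = m/ρ = 0.2686 / 8.91 = 0.03014 cm³.
Thickness = V/A = 0.03014 / 491 = 6.14 × 10⁻⁵ cm = 0.614 μm.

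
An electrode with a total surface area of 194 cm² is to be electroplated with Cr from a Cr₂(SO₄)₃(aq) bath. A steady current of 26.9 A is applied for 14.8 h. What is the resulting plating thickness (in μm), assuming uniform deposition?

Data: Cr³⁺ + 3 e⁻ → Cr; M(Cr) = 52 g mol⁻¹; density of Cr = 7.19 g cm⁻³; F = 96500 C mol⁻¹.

Q = I·t = 26.90 × 53280 = 1433000 C; n(e⁻) = 14.85 mol.
n(Cr) = n(e⁻)/3 = 4.951 mol, so m = 4.951 × 52 = 257.4 g.
Volume = m/ρ = 257.4 / 7.19 = 35.80 cm³.
Thickness = V/A = 35.80 / 194 = 0.185 cm = 1850 μm.

1850 μm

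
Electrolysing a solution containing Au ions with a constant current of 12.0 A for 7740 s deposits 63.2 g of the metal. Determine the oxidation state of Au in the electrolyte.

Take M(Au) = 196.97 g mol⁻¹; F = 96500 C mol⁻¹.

Q = I·t = 12.00 A × 7740.0 s = 92880 C, so n(e⁻) = 92880/96500 = 0.9625 mol.
n(Au) deposited = 63.2 / 196.97 = 0.3209 mol.
Electrons per atom = n(e⁻)/n(Au) = 0.9625 / 0.3209 = 3.00 ≈ 3, so the ion is Au³⁺.

+3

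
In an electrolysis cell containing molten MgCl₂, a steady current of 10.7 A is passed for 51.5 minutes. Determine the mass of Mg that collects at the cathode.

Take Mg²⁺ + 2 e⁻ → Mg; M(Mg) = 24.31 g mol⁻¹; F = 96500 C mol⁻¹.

4.16 g

Q = I·t = 10.70 A × 3090.0 s = 33060 C.
n(e⁻) = Q/F = 33060 / 96500 = 0.3426 mol.
Mg²⁺ + 2 e⁻ → Mg, so n(Mg) = n(e⁻)/2 = 0.1713 mol.
m = n·M = 0.1713 × 24.31 = 4.16 g.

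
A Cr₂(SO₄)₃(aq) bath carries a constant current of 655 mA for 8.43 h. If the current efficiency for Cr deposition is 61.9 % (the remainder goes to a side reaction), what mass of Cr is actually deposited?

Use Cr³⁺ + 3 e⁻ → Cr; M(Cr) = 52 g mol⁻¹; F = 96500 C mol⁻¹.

2.21 g

Q = I·t = 0.6550 × 30348 = 19880 C.
n(e⁻) = 19880/96500 = 0.2060 mol; theoretically n(Cr) = 0.2060/3 = 0.06866 mol, m_theo = 3.570 g.
At 61.9 % efficiency, m_actual = 0.619 × 3.570 = 2.21 g.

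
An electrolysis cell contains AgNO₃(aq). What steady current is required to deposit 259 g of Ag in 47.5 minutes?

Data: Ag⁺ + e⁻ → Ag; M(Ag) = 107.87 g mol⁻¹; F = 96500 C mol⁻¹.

81.3 A

n(Ag) = 259 / 107.87 = 2.401 mol.
n(e⁻) = 1 × 2.401 = 2.401 mol.
Q = n(e⁻)·F = 2.401 × 96500 = 231700 C.
I = Q/t = 231700 / 2850.0 s = 81.3 A.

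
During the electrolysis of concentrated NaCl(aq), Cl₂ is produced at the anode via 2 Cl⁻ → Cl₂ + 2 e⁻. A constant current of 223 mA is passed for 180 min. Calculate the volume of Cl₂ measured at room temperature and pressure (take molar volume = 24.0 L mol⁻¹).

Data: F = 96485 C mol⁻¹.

0.300 L

Q = I·t = 0.2230 A × 10800 s = 2408 C.
n(e⁻) = Q/F = 2408 / 96485 = 0.02496 mol.
2 electrons are transferred per Cl₂ molecule, so n(Cl₂) = 0.02496 / 2 = 0.01248 mol.
V = n × V_m = 0.01248 × 24.0 = 0.300 L.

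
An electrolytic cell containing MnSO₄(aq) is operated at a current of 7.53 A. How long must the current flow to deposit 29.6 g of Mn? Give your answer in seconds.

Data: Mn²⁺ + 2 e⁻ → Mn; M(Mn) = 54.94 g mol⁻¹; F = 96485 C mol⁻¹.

n(Mn) = m/M = 29.6 / 54.94 = 0.5388 mol.
Each Mn atom requires 2 electrons, so n(e⁻) = 2 × 0.5388 = 1.078 mol.
Q = n(e⁻)·F = 1.078 × 96485 = 104000 C.
t = Q/I = 104000 / 7.530 A = 13810 s.

13800 s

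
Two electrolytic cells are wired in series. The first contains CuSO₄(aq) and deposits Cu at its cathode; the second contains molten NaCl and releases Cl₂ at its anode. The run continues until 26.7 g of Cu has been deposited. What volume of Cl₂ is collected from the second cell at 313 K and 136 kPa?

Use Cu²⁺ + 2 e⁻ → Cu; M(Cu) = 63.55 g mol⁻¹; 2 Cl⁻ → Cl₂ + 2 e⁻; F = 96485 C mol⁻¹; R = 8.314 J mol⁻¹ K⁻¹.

n(Cu) = 26.7 / 63.55 = 0.4201 mol, so n(e⁻) = 2 × 0.4201 = 0.8403 mol.
The cells are in series, so the same 0.8403 mol of electrons passes through the second cell.
2 Cl⁻ → Cl₂ + 2 e⁻ — 2 mol e⁻ per mol Cl₂, so n(Cl₂) = 0.8403/2 = 0.4201 mol.
V = nRT/P = (0.4201 × 8.314 × 313) / (136 × 10³) = 0.00804 m³ = 8.04 L.

8.04 L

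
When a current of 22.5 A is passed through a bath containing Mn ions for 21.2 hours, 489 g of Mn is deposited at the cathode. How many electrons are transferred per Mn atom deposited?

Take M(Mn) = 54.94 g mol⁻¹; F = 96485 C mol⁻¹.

2

Q = I·t = 22.50 A × 76320 s = 1717000 C, so n(e⁻) = 1717000/96485 = 17.80 mol.
n(Mn) deposited = 489 / 54.94 = 8.901 mol.
Electrons per atom = n(e⁻)/n(Mn) = 17.80 / 8.901 = 2.00 ≈ 2, so the ion is Mn²⁺.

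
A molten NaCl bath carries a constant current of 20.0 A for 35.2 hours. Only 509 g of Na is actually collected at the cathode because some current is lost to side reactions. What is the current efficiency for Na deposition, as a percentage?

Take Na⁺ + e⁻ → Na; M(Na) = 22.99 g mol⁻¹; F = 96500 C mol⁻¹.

Q = I·t = 20.00 × 126720 = 2534000 C; n(e⁻) = 2534000/96500 = 26.26 mol.
Theoretical n(Na) = n(e⁻)/1 = 26.26 mol, i.e. m_theo = 26.26 × 22.99 = 603.8 g.
Efficiency = m_actual / m_theo = 509 / 603.8 = 84.3 %.

84.3 %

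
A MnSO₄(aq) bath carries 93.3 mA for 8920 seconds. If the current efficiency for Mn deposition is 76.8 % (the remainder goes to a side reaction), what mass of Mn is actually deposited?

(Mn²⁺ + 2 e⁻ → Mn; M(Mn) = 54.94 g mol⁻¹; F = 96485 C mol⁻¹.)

Q = I·t = 0.09330 × 8920.0 = 832.2 C.
n(e⁻) = 832.2/96485 = 0.008626 mol; theoretically n(Mn) = 0.008626/2 = 0.004313 mol, m_theo = 0.2369 g.
At 76.8 % efficiency, m_actual = 0.768 × 0.2369 = 0.182 g.

0.182 g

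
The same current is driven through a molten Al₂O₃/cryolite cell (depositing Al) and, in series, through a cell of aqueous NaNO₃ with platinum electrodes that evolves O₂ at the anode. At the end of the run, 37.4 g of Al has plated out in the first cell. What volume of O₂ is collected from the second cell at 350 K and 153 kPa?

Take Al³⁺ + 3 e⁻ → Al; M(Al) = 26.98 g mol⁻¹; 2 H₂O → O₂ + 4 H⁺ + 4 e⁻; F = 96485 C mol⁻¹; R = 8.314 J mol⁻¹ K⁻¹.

19.8 L

n(Al) = 37.4 / 26.98 = 1.386 mol, so n(e⁻) = 3 × 1.386 = 4.159 mol.
The cells are in series, so the same 4.159 mol of electrons passes through the second cell.
2 H₂O → O₂ + 4 H⁺ + 4 e⁻ — 4 mol e⁻ per mol O₂, so n(O₂) = 4.159/4 = 1.040 mol.
V = nRT/P = (1.040 × 8.314 × 350) / (153 × 10³) = 0.0198 m³ = 19.8 L.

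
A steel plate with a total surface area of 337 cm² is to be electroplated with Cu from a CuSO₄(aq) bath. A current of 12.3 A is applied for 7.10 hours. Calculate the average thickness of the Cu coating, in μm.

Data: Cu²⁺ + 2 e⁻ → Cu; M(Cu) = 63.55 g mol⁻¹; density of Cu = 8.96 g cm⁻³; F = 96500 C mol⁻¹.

Q = I·t = 12.30 × 25560 = 314400 C; n(e⁻) = 3.258 mol.
n(Cu) = n(e⁻)/2 = 1.629 mol, so m = 1.629 × 63.55 = 103.5 g.
Volume = m/ρ = 103.5 / 8.96 = 11.55 cm³.
Thickness = V/A = 11.55 / 337 = 0.0343 cm = 343 μm.

343 μm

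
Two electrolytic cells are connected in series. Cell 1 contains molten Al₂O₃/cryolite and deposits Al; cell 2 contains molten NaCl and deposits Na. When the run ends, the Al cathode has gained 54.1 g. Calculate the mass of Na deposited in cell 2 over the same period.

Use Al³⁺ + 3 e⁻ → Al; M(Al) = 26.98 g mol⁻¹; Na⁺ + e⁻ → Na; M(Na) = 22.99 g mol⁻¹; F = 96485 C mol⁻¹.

n(Al) = 54.1 / 26.98 = 2.005 mol.
Since Al³⁺ + 3 e⁻ → Al, n(e⁻) passed = 3 × 2.005 = 6.016 mol.
Cells in series carry the same charge, so the same 6.016 mol of electrons passes through cell 2.
Na⁺ + e⁻ → Na, so n(Na) = 6.016 / 1 = 6.016 mol.
m(Na) = 6.016 × 22.99 = 138 g.

138 g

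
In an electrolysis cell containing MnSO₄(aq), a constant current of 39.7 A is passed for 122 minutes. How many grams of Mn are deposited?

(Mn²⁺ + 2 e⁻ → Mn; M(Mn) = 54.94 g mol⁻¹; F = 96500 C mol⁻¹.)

Q = I·t = 39.70 A × 7320.0 s = 290600 C.
n(e⁻) = Q/F = 290600 / 96500 = 3.011 mol.
Mn²⁺ + 2 e⁻ → Mn, so n(Mn) = n(e⁻)/2 = 1.506 mol.
m = n·M = 1.506 × 54.94 = 82.7 g.

82.7 g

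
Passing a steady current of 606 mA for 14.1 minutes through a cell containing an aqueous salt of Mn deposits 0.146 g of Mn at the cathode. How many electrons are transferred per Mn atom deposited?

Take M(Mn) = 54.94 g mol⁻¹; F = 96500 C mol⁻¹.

2

Q = I·t = 0.6060 A × 846.00 s = 512.7 C, so n(e⁻) = 512.7/96500 = 0.005313 mol.
n(Mn) deposited = 0.146 / 54.94 = 0.002657 mol.
Electrons per atom = n(e⁻)/n(Mn) = 0.005313 / 0.002657 = 2.00 ≈ 2, so the ion is Mn²⁺.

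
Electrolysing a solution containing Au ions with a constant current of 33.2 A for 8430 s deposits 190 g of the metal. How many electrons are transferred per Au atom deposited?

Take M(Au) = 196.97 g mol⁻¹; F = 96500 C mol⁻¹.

Q = I·t = 33.20 A × 8430.0 s = 279900 C, so n(e⁻) = 279900/96500 = 2.900 mol.
n(Au) deposited = 190 / 196.97 = 0.9646 mol.
Electrons per atom = n(e⁻)/n(Au) = 2.900 / 0.9646 = 3.01 ≈ 3, so the ion is Au³⁺.

3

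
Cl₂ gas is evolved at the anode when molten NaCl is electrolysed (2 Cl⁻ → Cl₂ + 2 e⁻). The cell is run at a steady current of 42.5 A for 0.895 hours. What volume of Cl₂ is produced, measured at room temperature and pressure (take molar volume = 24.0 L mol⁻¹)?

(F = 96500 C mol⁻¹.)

Q = I·t = 42.50 A × 3222.0 s = 136900 C.
n(e⁻) = Q/F = 136900 / 96500 = 1.419 mol.
2 electrons are transferred per Cl₂ molecule, so n(Cl₂) = 1.419 / 2 = 0.7095 mol.
V = n × V_m = 0.7095 × 24.0 = 17.0 L.

17.0 L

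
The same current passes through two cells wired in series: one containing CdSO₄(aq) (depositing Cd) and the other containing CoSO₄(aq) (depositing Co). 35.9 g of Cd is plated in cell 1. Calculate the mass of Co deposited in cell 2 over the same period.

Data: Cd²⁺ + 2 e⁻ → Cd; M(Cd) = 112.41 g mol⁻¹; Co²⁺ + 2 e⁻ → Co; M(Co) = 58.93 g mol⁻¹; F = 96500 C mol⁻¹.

n(Cd) = 35.9 / 112.41 = 0.3194 mol.
Since Cd²⁺ + 2 e⁻ → Cd, n(e⁻) passed = 2 × 0.3194 = 0.6387 mol.
Cells in series carry the same charge, so the same 0.6387 mol of electrons passes through cell 2.
Co²⁺ + 2 e⁻ → Co, so n(Co) = 0.6387 / 2 = 0.3194 mol.
m(Co) = 0.3194 × 58.93 = 18.8 g.

18.8 g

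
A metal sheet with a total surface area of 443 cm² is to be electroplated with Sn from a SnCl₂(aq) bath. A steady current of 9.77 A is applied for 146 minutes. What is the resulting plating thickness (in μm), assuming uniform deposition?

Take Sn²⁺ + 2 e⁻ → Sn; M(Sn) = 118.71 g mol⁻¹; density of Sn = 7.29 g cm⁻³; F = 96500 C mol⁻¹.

Q = I·t = 9.770 × 8760.0 = 85590 C; n(e⁻) = 0.8869 mol.
n(Sn) = n(e⁻)/2 = 0.4434 mol, so m = 0.4434 × 118.71 = 52.64 g.
Volume = m/ρ = 52.64 / 7.29 = 7.221 cm³.
Thickness = V/A = 7.221 / 443 = 0.0163 cm = 163 μm.

163 μm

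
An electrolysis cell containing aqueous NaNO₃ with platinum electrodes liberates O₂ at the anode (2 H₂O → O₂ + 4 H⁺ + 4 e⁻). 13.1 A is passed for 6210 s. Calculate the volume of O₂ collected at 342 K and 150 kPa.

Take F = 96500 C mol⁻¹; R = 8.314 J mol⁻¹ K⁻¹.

4.00 L

Q = I·t = 13.10 A × 6210.0 s = 81350 C.
n(e⁻) = Q/F = 81350 / 96500 = 0.8430 mol.
4 electrons are transferred per O₂ molecule, so n(O₂) = 0.8430 / 4 = 0.2108 mol.
V = nRT/P = (0.2108 × 8.314 × 342) / (150 × 10³ Pa) = 0.00400 m³ = 4.00 L.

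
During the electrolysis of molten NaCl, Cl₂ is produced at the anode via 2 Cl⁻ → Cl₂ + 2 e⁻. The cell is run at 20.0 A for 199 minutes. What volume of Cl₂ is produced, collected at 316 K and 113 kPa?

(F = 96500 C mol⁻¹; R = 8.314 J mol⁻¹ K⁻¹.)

28.8 L

Q = I·t = 20.00 A × 11940 s = 238800 C.
n(e⁻) = Q/F = 238800 / 96500 = 2.475 mol.
2 electrons are transferred per Cl₂ molecule, so n(Cl₂) = 2.475 / 2 = 1.237 mol.
V = nRT/P = (1.237 × 8.314 × 316) / (113 × 10³ Pa) = 0.0288 m³ = 28.8 L.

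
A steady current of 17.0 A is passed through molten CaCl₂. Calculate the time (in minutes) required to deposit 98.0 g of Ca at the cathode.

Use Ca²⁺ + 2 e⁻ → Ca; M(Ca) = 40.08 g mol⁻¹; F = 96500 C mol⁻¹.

n(Ca) = m/M = 98.0 / 40.08 = 2.445 mol.
Each Ca atom requires 2 electrons, so n(e⁻) = 2 × 2.445 = 4.890 mol.
Q = n(e⁻)·F = 4.890 × 96500 = 471900 C.
t = Q/I = 471900 / 17.00 A = 27760 s = 463 min.

463 min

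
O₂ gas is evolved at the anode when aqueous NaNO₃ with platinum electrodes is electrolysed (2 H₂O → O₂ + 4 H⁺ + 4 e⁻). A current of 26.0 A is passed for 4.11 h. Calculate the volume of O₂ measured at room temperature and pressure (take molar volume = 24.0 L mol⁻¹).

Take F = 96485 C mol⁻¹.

23.9 L

Q = I·t = 26.00 A × 14796 s = 384700 C.
n(e⁻) = Q/F = 384700 / 96485 = 3.987 mol.
4 electrons are transferred per O₂ molecule, so n(O₂) = 3.987 / 4 = 0.9968 mol.
V = n × V_m = 0.9968 × 24.0 = 23.9 L.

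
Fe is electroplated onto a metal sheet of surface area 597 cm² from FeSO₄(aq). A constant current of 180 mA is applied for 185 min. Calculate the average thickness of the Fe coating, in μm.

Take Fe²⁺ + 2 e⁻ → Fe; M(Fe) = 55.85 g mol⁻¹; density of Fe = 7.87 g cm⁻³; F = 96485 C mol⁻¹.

1.23 μm

Q = I·t = 0.1800 × 11100 = 1998 C; n(e⁻) = 0.02071 mol.
n(Fe) = n(e⁻)/2 = 0.01035 mol, so m = 0.01035 × 55.85 = 0.5783 g.
Volume = m/ρ = 0.5783 / 7.87 = 0.07348 cm³.
Thickness = V/A = 0.07348 / 597 = 1.23 × 10⁻⁴ cm = 1.23 μm.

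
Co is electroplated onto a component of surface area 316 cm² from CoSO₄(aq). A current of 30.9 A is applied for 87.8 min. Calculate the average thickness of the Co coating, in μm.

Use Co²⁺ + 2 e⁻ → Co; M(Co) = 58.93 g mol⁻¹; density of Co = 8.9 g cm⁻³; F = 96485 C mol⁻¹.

Q = I·t = 30.90 × 5268.0 = 162800 C; n(e⁻) = 1.687 mol.
n(Co) = n(e⁻)/2 = 0.8436 mol, so m = 0.8436 × 58.93 = 49.71 g.
Volume = m/ρ = 49.71 / 8.9 = 5.585 cm³.
Thickness = V/A = 5.585 / 316 = 0.0177 cm = 177 μm.

177 μm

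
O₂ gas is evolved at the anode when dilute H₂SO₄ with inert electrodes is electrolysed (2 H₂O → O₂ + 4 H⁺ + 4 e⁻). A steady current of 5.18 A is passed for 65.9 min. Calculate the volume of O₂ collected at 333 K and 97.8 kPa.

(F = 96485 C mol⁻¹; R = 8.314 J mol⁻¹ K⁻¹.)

Q = I·t = 5.180 A × 3954.0 s = 20480 C.
n(e⁻) = Q/F = 20480 / 96485 = 0.2123 mol.
4 electrons are transferred per O₂ molecule, so n(O₂) = 0.2123 / 4 = 0.05307 mol.
V = nRT/P = (0.05307 × 8.314 × 333) / (97.8 × 10³ Pa) = 0.00150 m³ = 1.50 L.

1.50 L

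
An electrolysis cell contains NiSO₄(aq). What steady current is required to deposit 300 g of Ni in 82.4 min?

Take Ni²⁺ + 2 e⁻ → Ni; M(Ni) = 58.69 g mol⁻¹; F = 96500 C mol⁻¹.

200 A

n(Ni) = 300 / 58.69 = 5.112 mol.
n(e⁻) = 2 × 5.112 = 10.22 mol.
Q = n(e⁻)·F = 10.22 × 96500 = 986500 C.
I = Q/t = 986500 / 4944.0 s = 200 A.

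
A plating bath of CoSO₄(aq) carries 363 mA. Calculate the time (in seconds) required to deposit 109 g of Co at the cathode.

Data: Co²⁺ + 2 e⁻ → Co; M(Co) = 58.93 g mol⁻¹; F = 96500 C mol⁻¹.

9.83 × 10⁵ s

n(Co) = m/M = 109 / 58.93 = 1.850 mol.
Each Co atom requires 2 electrons, so n(e⁻) = 2 × 1.850 = 3.699 mol.
Q = n(e⁻)·F = 3.699 × 96500 = 357000 C.
t = Q/I = 357000 / 0.3630 A = 983400 s.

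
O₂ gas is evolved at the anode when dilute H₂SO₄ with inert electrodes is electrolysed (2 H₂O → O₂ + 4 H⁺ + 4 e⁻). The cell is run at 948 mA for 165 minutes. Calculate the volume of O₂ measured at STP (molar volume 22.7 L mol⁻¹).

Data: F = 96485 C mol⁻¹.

0.552 L

Q = I·t = 0.9480 A × 9900.0 s = 9385 C.
n(e⁻) = Q/F = 9385 / 96485 = 0.09727 mol.
4 electrons are transferred per O₂ molecule, so n(O₂) = 0.09727 / 4 = 0.02432 mol.
V = n × V_m = 0.02432 × 22.7 = 0.552 L.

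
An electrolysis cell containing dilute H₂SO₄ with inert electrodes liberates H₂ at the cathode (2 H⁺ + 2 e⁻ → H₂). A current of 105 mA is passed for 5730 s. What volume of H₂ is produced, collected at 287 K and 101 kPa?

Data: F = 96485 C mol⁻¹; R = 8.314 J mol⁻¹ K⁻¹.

Q = I·t = 0.1050 A × 5730.0 s = 601.6 C.
n(e⁻) = Q/F = 601.6 / 96485 = 0.006236 mol.
2 electrons are transferred per H₂ molecule, so n(H₂) = 0.006236 / 2 = 0.003118 mol.
V = nRT/P = (0.003118 × 8.314 × 287) / (101 × 10³ Pa) = 7.37 × 10⁻⁵ m³ = 0.0737 L.

0.0737 L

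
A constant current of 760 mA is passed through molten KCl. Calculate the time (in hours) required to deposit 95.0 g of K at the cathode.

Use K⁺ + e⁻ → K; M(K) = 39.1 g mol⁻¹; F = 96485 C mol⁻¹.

n(K) = m/M = 95.0 / 39.1 = 2.430 mol.
Each K atom requires 1 electron, so n(e⁻) = 1 × 2.430 = 2.430 mol.
Q = n(e⁻)·F = 2.430 × 96485 = 234400 C.
t = Q/I = 234400 / 0.7600 A = 308500 s = 85.7 h.

85.7 h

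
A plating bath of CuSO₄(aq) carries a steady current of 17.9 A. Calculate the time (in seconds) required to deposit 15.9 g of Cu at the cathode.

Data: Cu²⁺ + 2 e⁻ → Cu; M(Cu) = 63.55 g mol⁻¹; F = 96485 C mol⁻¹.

2700 s

n(Cu) = m/M = 15.9 / 63.55 = 0.2502 mol.
Each Cu atom requires 2 electrons, so n(e⁻) = 2 × 0.2502 = 0.5004 mol.
Q = n(e⁻)·F = 0.5004 × 96485 = 48280 C.
t = Q/I = 48280 / 17.90 A = 2697 s.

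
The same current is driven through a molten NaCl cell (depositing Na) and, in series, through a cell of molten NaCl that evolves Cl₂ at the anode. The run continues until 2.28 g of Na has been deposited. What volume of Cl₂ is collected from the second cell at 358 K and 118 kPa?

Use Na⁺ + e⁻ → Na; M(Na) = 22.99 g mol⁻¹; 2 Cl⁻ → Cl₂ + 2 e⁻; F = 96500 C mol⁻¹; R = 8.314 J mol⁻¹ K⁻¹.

1.25 L

n(Na) = 2.28 / 22.99 = 0.09917 mol, so n(e⁻) = 1 × 0.09917 = 0.09917 mol.
The cells are in series, so the same 0.09917 mol of electrons passes through the second cell.
2 Cl⁻ → Cl₂ + 2 e⁻ — 2 mol e⁻ per mol Cl₂, so n(Cl₂) = 0.09917/2 = 0.04959 mol.
V = nRT/P = (0.04959 × 8.314 × 358) / (118 × 10³) = 0.00125 m³ = 1.25 L.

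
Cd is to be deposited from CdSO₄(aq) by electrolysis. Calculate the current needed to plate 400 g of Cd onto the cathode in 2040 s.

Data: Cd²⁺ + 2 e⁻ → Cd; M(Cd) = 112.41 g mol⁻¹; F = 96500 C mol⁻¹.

337 A

n(Cd) = 400 / 112.41 = 3.558 mol.
n(e⁻) = 2 × 3.558 = 7.117 mol.
Q = n(e⁻)·F = 7.117 × 96500 = 686800 C.
I = Q/t = 686800 / 2040.0 s = 337 A.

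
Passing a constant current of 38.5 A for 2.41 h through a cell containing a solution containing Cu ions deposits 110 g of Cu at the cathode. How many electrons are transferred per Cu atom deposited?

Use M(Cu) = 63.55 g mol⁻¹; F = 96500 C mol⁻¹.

2

Q = I·t = 38.50 A × 8676.0 s = 334000 C, so n(e⁻) = 334000/96500 = 3.461 mol.
n(Cu) deposited = 110 / 63.55 = 1.731 mol.
Electrons per atom = n(e⁻)/n(Cu) = 3.461 / 1.731 = 2.00 ≈ 2, so the ion is Cu²⁺.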